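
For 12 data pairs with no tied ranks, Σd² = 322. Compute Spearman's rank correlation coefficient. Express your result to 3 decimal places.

-0.126

ρ = 1 − 6Σd² / [n(n²−1)] = 1 − 6×322 / (12×143)
  = 1 − 1932/1716 = 1 − 1.1259 ≈ -0.126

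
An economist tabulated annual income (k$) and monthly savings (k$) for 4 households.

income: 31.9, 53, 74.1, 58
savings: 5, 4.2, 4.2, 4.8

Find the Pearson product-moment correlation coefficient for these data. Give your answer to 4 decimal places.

-0.7259

n = 4, Σx = 217, Σy = 18.2, Σx² = 12681.42, Σy² = 83.32, Σxy = 971.72
nΣxy − ΣxΣy = 3886.88 − 3949.4 = -62.52
nΣx² − (Σx)² = 50725.68 − 47089 = 3636.68; nΣy² − (Σy)² = 333.28 − 331.24 = 2.04
r = -62.52 / √(3636.68 × 2.04) = -62.52 / 86.1326 ≈ -0.7259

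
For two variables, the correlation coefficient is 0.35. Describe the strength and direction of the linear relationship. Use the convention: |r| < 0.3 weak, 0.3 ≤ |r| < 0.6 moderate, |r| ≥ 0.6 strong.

r = 0.35 > 0 so the relationship is positive.
|r| = 0.35, which falls in the moderate range.

moderate positive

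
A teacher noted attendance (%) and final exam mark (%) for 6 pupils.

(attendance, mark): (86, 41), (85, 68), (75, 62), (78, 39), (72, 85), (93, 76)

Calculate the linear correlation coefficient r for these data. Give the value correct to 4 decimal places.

n = 6, Σx = 489, Σy = 371, Σx² = 40163, Σy² = 24671, Σxy = 30186
nΣxy − ΣxΣy = 181116 − 181419 = -303
nΣx² − (Σx)² = 240978 − 239121 = 1857; nΣy² − (Σy)² = 148026 − 137641 = 10385
r = -303 / √(1857 × 10385) = -303 / 4391.4627 ≈ -0.0690

-0.0690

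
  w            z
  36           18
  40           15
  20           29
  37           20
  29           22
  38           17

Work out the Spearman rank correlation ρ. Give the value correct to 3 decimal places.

-0.943

Rank w: 3, 6, 1, 4, 2, 5
Rank z: 3, 1, 6, 4, 5, 2
d = rank(w) − rank(z): 0, 5, -5, 0, -3, 3; Σd² = 68
ρ = 1 − 6Σd² / [n(n²−1)] = 1 − 6×68 / (6×35) = 1 − 408/210 ≈ -0.943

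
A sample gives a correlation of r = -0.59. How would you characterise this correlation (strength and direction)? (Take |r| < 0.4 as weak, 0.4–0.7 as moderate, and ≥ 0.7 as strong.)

r = -0.59 < 0 so the relationship is negative.
|r| = 0.59, which falls in the moderate range.

moderate negative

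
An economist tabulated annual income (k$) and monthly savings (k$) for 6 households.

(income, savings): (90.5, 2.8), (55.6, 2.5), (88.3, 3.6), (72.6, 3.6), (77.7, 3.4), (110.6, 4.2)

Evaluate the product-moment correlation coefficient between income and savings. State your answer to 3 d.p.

n = 6, Σx = 495.3, Σy = 20.1, Σx² = 42618.91, Σy² = 69.21, Σxy = 1700.34
nΣxy − ΣxΣy = 10202.04 − 9955.53 = 246.51
nΣx² − (Σx)² = 255713.46 − 245322.09 = 10391.37; nΣy² − (Σy)² = 415.26 − 404.01 = 11.25
r = 246.51 / √(10391.37 × 11.25) = 246.51 / 341.9107 ≈ 0.721

0.721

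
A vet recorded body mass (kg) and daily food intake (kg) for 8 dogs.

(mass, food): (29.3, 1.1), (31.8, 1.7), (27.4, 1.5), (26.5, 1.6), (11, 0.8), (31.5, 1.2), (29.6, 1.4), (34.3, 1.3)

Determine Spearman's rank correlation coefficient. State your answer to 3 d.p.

Rank mass: 4, 7, 3, 2, 1, 6, 5, 8
Rank food: 2, 8, 6, 7, 1, 3, 5, 4
d = rank(mass) − rank(food): 2, -1, -3, -5, 0, 3, 0, 4; Σd² = 64
ρ = 1 − 6Σd² / [n(n²−1)] = 1 − 6×64 / (8×63) = 1 − 384/504 ≈ 0.238

0.238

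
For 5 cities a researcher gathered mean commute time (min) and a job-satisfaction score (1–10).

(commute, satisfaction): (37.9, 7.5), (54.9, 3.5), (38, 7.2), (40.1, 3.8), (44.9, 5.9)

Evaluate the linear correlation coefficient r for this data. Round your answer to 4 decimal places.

-0.6914

n = 5, Σx = 215.8, Σy = 27.9, Σx² = 9518.44, Σy² = 169.59, Σxy = 1167.29
nΣxy − ΣxΣy = 5836.45 − 6020.82 = -184.37
nΣx² − (Σx)² = 47592.2 − 46569.64 = 1022.56; nΣy² − (Σy)² = 847.95 − 778.41 = 69.54
r = -184.37 / √(1022.56 × 69.54) = -184.37 / 266.6624 ≈ -0.6914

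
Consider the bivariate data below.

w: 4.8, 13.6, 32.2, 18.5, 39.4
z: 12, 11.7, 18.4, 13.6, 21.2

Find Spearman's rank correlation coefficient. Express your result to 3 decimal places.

0.900

Rank w: 1, 2, 4, 3, 5
Rank z: 2, 1, 4, 3, 5
d = rank(w) − rank(z): -1, 1, 0, 0, 0; Σd² = 2
ρ = 1 − 6Σd² / [n(n²−1)] = 1 − 6×2 / (5×24) = 1 − 12/120 ≈ 0.900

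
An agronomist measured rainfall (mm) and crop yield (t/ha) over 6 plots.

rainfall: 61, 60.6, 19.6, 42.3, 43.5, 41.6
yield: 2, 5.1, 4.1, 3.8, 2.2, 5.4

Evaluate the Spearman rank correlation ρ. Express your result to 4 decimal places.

Rank rainfall: 6, 5, 1, 3, 4, 2
Rank yield: 1, 5, 4, 3, 2, 6
d = rank(rainfall) − rank(yield): 5, 0, -3, 0, 2, -4; Σd² = 54
ρ = 1 − 6Σd² / [n(n²−1)] = 1 − 6×54 / (6×35) = 1 − 324/210 ≈ -0.5429

-0.5429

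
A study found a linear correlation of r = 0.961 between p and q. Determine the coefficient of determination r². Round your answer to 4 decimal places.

r² = (0.961)² = 0.9235

0.9235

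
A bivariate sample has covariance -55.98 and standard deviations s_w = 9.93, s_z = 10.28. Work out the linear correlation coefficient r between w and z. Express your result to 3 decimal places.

r = Cov(w,z) / (s_w · s_z) = -55.98 / (9.93 × 10.28)
  = -55.98 / 102.0804 ≈ -0.548

-0.548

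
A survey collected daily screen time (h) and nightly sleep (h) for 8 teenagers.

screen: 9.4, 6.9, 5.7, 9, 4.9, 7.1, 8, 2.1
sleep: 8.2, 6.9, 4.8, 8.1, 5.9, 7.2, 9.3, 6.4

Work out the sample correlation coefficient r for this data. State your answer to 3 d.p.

0.662

n = 8, Σx = 53.1, Σy = 56.8, Σx² = 392.29, Σy² = 417.6, Σxy = 392.82
nΣxy − ΣxΣy = 3142.56 − 3016.08 = 126.48
nΣx² − (Σx)² = 3138.32 − 2819.61 = 318.71; nΣy² − (Σy)² = 3340.8 − 3226.24 = 114.56
r = 126.48 / √(318.71 × 114.56) = 126.48 / 191.0796 ≈ 0.662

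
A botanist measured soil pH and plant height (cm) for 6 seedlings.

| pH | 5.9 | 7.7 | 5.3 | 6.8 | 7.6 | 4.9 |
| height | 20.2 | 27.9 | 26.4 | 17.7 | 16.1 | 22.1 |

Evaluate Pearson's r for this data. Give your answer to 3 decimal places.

n = 6, Σx = 38.2, Σy = 130.4, Σx² = 250.2, Σy² = 2944.32, Σxy = 824.94
nΣxy − ΣxΣy = 4949.64 − 4981.28 = -31.64
nΣx² − (Σx)² = 1501.2 − 1459.24 = 41.96; nΣy² − (Σy)² = 17665.92 − 17004.16 = 661.76
r = -31.64 / √(41.96 × 661.76) = -31.64 / 166.6357 ≈ -0.190

-0.190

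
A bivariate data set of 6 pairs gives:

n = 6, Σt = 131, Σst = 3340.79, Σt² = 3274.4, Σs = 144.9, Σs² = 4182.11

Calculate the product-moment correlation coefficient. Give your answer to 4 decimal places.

r = (nΣst − ΣsΣt) / √[(nΣs² − (Σs)²)(nΣt² − (Σt)²)]
Numerator: 6×3340.79 − 144.9×131 = 1062.84
Denominator: √[(25092.66 − 20996.01)(19646.4 − 17161)] = √[4096.65 × 2485.4] = 3190.8955
r = 1062.84 / 3190.8955 ≈ 0.3331

0.3331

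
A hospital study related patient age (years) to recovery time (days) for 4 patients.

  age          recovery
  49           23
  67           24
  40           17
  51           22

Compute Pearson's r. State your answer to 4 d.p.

n = 4, Σx = 207, Σy = 86, Σx² = 11091, Σy² = 1878, Σxy = 4537
nΣxy − ΣxΣy = 18148 − 17802 = 346
nΣx² − (Σx)² = 44364 − 42849 = 1515; nΣy² − (Σy)² = 7512 − 7396 = 116
r = 346 / √(1515 × 116) = 346 / 419.2135 ≈ 0.8254

0.8254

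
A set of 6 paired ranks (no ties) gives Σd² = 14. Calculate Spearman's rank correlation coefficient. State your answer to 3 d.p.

ρ = 1 − 6Σd² / [n(n²−1)] = 1 − 6×14 / (6×35)
  = 1 − 84/210 = 1 − 0.4000 ≈ 0.600

0.600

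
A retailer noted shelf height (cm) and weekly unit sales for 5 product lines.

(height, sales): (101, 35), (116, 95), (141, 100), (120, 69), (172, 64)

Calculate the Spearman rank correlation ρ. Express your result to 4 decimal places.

0.3000

Rank height: 1, 2, 4, 3, 5
Rank sales: 1, 4, 5, 3, 2
d = rank(height) − rank(sales): 0, -2, -1, 0, 3; Σd² = 14
ρ = 1 − 6Σd² / [n(n²−1)] = 1 − 6×14 / (5×24) = 1 − 84/120 ≈ 0.3000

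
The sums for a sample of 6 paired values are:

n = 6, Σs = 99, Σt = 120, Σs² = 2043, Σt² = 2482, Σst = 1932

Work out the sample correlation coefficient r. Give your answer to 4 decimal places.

-0.2619

r = (nΣst − ΣsΣt) / √[(nΣs² − (Σs)²)(nΣt² − (Σt)²)]
Numerator: 6×1932 − 99×120 = -288
Denominator: √[(12258 − 9801)(14892 − 14400)] = √[2457 × 492] = 1099.4744
r = -288 / 1099.4744 ≈ -0.2619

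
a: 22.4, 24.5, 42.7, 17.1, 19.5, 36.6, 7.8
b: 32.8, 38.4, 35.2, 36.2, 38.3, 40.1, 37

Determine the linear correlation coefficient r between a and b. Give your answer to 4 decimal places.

n = 7, Σa = 170.6, Σb = 258, Σa² = 4998.36, Σb² = 9543.78, Σab = 6300.69
nΣab − ΣaΣb = 44104.83 − 44014.8 = 90.03
nΣa² − (Σa)² = 34988.52 − 29104.36 = 5884.16; nΣb² − (Σb)² = 66806.46 − 66564 = 242.46
r = 90.03 / √(5884.16 × 242.46) = 90.03 / 1194.4344 ≈ 0.0754

0.0754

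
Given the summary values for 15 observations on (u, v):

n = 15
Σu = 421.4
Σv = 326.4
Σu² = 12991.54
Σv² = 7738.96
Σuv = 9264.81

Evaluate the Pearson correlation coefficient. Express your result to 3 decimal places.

r = (nΣuv − ΣuΣv) / √[(nΣu² − (Σu)²)(nΣv² − (Σv)²)]
Numerator: 15×9264.81 − 421.4×326.4 = 1427.19
Denominator: √[(194873.1 − 177577.96)(116084.4 − 106536.96)] = √[17295.14 × 9547.44] = 12850.0705
r = 1427.19 / 12850.0705 ≈ 0.111

0.111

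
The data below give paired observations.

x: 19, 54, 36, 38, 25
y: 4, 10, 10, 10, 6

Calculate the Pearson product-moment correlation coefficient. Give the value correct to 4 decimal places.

n = 5, Σx = 172, Σy = 40, Σx² = 6642, Σy² = 352, Σxy = 1506
nΣxy − ΣxΣy = 7530 − 6880 = 650
nΣx² − (Σx)² = 33210 − 29584 = 3626; nΣy² − (Σy)² = 1760 − 1600 = 160
r = 650 / √(3626 × 160) = 650 / 761.6823 ≈ 0.8534

0.8534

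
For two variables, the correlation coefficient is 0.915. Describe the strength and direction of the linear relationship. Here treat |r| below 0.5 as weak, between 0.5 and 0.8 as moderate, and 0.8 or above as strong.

strong positive

r = 0.915 > 0 so the relationship is positive.
|r| = 0.915, which falls in the strong range.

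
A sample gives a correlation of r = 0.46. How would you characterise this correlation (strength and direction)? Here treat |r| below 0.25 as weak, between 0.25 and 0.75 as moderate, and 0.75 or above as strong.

moderate positive

r = 0.46 > 0 so the relationship is positive.
|r| = 0.46, which falls in the moderate range.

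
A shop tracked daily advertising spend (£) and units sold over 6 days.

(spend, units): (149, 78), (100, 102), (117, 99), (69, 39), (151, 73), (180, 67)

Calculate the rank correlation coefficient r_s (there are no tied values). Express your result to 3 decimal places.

Rank spend: 4, 2, 3, 1, 5, 6
Rank units: 4, 6, 5, 1, 3, 2
d = rank(spend) − rank(units): 0, -4, -2, 0, 2, 4; Σd² = 40
ρ = 1 − 6Σd² / [n(n²−1)] = 1 − 6×40 / (6×35) = 1 − 240/210 ≈ -0.143

-0.143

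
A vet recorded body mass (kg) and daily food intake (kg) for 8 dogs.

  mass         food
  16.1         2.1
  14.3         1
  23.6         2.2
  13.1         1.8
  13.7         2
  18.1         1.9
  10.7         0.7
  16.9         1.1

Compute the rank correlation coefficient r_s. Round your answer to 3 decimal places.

Rank mass: 5, 4, 8, 2, 3, 7, 1, 6
Rank food: 7, 2, 8, 4, 6, 5, 1, 3
d = rank(mass) − rank(food): -2, 2, 0, -2, -3, 2, 0, 3; Σd² = 34
ρ = 1 − 6Σd² / [n(n²−1)] = 1 − 6×34 / (8×63) = 1 − 204/504 ≈ 0.595

0.595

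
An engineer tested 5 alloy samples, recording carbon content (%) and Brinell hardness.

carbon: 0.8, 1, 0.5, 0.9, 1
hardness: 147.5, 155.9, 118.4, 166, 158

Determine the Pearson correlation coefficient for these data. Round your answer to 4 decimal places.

n = 5, Σx = 4.2, Σy = 745.8, Σx² = 3.7, Σy² = 112599.62, Σxy = 640.5
nΣxy − ΣxΣy = 3202.5 − 3132.36 = 70.14
nΣx² − (Σx)² = 18.5 − 17.64 = 0.86; nΣy² − (Σy)² = 562998.1 − 556217.64 = 6780.46
r = 70.14 / √(0.86 × 6780.46) = 70.14 / 76.3623 ≈ 0.9185

0.9185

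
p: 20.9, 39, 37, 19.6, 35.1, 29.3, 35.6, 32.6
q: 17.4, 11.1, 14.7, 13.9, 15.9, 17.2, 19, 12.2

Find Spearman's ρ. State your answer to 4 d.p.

Rank p: 2, 8, 7, 1, 5, 3, 6, 4
Rank q: 7, 1, 4, 3, 5, 6, 8, 2
d = rank(p) − rank(q): -5, 7, 3, -2, 0, -3, -2, 2; Σd² = 104
ρ = 1 − 6Σd² / [n(n²−1)] = 1 − 6×104 / (8×63) = 1 − 624/504 ≈ -0.2381

-0.2381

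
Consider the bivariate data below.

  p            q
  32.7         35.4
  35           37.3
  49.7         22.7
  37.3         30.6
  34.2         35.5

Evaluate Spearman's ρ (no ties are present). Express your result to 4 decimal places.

Rank p: 1, 3, 5, 4, 2
Rank q: 3, 5, 1, 2, 4
d = rank(p) − rank(q): -2, -2, 4, 2, -2; Σd² = 32
ρ = 1 − 6Σd² / [n(n²−1)] = 1 − 6×32 / (5×24) = 1 − 192/120 ≈ -0.6000

-0.6000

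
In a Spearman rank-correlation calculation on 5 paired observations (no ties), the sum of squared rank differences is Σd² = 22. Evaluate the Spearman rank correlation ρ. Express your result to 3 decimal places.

-0.100

ρ = 1 − 6Σd² / [n(n²−1)] = 1 − 6×22 / (5×24)
  = 1 − 132/120 = 1 − 1.1000 ≈ -0.100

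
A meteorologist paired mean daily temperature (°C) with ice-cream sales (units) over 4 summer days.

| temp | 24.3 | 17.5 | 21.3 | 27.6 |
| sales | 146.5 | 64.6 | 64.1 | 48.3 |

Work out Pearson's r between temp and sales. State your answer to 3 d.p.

n = 4, Σx = 90.7, Σy = 323.5, Σx² = 2112.19, Σy² = 32077.11, Σxy = 7388.86
nΣxy − ΣxΣy = 29555.44 − 29341.45 = 213.99
nΣx² − (Σx)² = 8448.76 − 8226.49 = 222.27; nΣy² − (Σy)² = 128308.44 − 104652.25 = 23656.19
r = 213.99 / √(222.27 × 23656.19) = 213.99 / 2293.0463 ≈ 0.093

0.093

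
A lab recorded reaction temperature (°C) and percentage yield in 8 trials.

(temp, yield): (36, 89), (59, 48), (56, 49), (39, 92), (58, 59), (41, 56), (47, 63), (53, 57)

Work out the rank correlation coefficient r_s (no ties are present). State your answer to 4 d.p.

Rank temp: 1, 8, 6, 2, 7, 3, 4, 5
Rank yield: 7, 1, 2, 8, 5, 3, 6, 4
d = rank(temp) − rank(yield): -6, 7, 4, -6, 2, 0, -2, 1; Σd² = 146
ρ = 1 − 6Σd² / [n(n²−1)] = 1 − 6×146 / (8×63) = 1 − 876/504 ≈ -0.7381

-0.7381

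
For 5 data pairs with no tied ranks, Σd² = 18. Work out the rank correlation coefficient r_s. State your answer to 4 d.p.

ρ = 1 − 6Σd² / [n(n²−1)] = 1 − 6×18 / (5×24)
  = 1 − 108/120 = 1 − 0.90000 ≈ 0.1000

0.1000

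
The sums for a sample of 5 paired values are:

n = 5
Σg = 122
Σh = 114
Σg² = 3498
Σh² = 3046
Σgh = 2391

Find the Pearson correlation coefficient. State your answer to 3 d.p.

r = (nΣgh − ΣgΣh) / √[(nΣg² − (Σg)²)(nΣh² − (Σh)²)]
Numerator: 5×2391 − 122×114 = -1953
Denominator: √[(17490 − 14884)(15230 − 12996)] = √[2606 × 2234] = 2412.8415
r = -1953 / 2412.8415 ≈ -0.809

-0.809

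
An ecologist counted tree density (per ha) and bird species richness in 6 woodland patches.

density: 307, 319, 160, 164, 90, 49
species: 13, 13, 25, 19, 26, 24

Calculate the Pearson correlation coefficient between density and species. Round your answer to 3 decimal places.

n = 6, Σx = 1089, Σy = 120, Σx² = 259007, Σy² = 2576, Σxy = 18770
nΣxy − ΣxΣy = 112620 − 130680 = -18060
nΣx² − (Σx)² = 1554042 − 1185921 = 368121; nΣy² − (Σy)² = 15456 − 14400 = 1056
r = -18060 / √(368121 × 1056) = -18060 / 19716.3834 ≈ -0.916

-0.916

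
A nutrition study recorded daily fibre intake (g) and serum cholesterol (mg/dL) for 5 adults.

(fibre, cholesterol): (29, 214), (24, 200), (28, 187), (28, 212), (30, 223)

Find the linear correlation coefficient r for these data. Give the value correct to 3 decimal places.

0.528

n = 5, Σx = 139, Σy = 1036, Σx² = 3885, Σy² = 215438, Σxy = 28868
nΣxy − ΣxΣy = 144340 − 144004 = 336
nΣx² − (Σx)² = 19425 − 19321 = 104; nΣy² − (Σy)² = 1077190 − 1073296 = 3894
r = 336 / √(104 × 3894) = 336 / 636.3772 ≈ 0.528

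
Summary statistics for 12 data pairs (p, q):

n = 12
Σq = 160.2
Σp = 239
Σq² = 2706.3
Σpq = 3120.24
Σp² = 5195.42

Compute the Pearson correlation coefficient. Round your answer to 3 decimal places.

r = (nΣpq − ΣpΣq) / √[(nΣp² − (Σp)²)(nΣq² − (Σq)²)]
Numerator: 12×3120.24 − 239×160.2 = -844.92
Denominator: √[(62345.04 − 57121)(32475.6 − 25664.04)] = √[5224.04 × 6811.56] = 5965.2210
r = -844.92 / 5965.2210 ≈ -0.142

-0.142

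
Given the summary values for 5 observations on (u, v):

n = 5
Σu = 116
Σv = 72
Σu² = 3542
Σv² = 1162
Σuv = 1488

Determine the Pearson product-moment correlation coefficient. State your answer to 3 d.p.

-0.559

r = (nΣuv − ΣuΣv) / √[(nΣu² − (Σu)²)(nΣv² − (Σv)²)]
Numerator: 5×1488 − 116×72 = -912
Denominator: √[(17710 − 13456)(5810 − 5184)] = √[4254 × 626] = 1631.8713
r = -912 / 1631.8713 ≈ -0.559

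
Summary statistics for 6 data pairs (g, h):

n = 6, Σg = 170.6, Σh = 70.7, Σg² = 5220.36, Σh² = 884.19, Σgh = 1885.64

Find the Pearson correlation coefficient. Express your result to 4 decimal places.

r = (nΣgh − ΣgΣh) / √[(nΣg² − (Σg)²)(nΣh² − (Σh)²)]
Numerator: 6×1885.64 − 170.6×70.7 = -747.58
Denominator: √[(31322.16 − 29104.36)(5305.14 − 4998.49)] = √[2217.8 × 306.65] = 824.6747
r = -747.58 / 824.6747 ≈ -0.9065

-0.9065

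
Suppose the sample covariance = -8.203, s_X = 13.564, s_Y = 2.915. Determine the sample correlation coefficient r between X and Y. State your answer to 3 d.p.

-0.207

r = Cov(X,Y) / (s_X · s_Y) = -8.203 / (13.564 × 2.915)
  = -8.203 / 39.5391 ≈ -0.207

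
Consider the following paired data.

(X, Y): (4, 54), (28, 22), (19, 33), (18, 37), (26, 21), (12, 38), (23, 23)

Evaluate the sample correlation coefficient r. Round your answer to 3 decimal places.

-0.971

n = 7, ΣX = 130, ΣY = 228, ΣX² = 2834, ΣY² = 8272, ΣXY = 3656
nΣXY − ΣXΣY = 25592 − 29640 = -4048
nΣX² − (ΣX)² = 19838 − 16900 = 2938; nΣY² − (ΣY)² = 57904 − 51984 = 5920
r = -4048 / √(2938 × 5920) = -4048 / 4170.4868 ≈ -0.971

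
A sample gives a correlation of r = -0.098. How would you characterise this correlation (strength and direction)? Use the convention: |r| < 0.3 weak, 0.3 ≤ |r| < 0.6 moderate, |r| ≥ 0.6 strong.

r = -0.098 < 0 so the relationship is negative.
|r| = 0.098, which falls in the weak range.

weak negative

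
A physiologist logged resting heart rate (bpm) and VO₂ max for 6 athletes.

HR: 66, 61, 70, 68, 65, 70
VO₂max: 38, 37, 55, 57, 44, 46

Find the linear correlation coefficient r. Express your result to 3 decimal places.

0.723

n = 6, Σx = 400, Σy = 277, Σx² = 26726, Σy² = 13139, Σxy = 18571
nΣxy − ΣxΣy = 111426 − 110800 = 626
nΣx² − (Σx)² = 160356 − 160000 = 356; nΣy² − (Σy)² = 78834 − 76729 = 2105
r = 626 / √(356 × 2105) = 626 / 865.6674 ≈ 0.723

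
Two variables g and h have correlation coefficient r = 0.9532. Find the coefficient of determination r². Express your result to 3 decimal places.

r² = (0.9532)² = 0.909

0.909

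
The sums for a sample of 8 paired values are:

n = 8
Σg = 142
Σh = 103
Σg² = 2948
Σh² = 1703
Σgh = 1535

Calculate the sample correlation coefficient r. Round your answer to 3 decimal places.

r = (nΣgh − ΣgΣh) / √[(nΣg² − (Σg)²)(nΣh² − (Σh)²)]
Numerator: 8×1535 − 142×103 = -2346
Denominator: √[(23584 − 20164)(13624 − 10609)] = √[3420 × 3015] = 3211.1213
r = -2346 / 3211.1213 ≈ -0.731

-0.731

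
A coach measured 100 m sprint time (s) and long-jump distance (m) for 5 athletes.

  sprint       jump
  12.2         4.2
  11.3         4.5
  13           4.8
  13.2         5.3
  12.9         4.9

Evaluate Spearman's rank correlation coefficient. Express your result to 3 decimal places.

0.800

Rank sprint: 2, 1, 4, 5, 3
Rank jump: 1, 2, 3, 5, 4
d = rank(sprint) − rank(jump): 1, -1, 1, 0, -1; Σd² = 4
ρ = 1 − 6Σd² / [n(n²−1)] = 1 − 6×4 / (5×24) = 1 − 24/120 ≈ 0.800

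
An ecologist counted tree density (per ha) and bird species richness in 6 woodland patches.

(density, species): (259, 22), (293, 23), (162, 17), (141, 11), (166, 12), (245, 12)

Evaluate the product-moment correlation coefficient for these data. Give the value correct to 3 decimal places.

0.723

n = 6, Σx = 1266, Σy = 97, Σx² = 286636, Σy² = 1711, Σxy = 21674
nΣxy − ΣxΣy = 130044 − 122802 = 7242
nΣx² − (Σx)² = 1719816 − 1602756 = 117060; nΣy² − (Σy)² = 10266 − 9409 = 857
r = 7242 / √(117060 × 857) = 7242 / 10016.0082 ≈ 0.723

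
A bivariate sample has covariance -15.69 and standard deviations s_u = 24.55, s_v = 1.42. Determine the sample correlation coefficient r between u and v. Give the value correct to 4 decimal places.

r = Cov(u,v) / (s_u · s_v) = -15.69 / (24.55 × 1.42)
  = -15.69 / 34.8610 ≈ -0.4501

-0.4501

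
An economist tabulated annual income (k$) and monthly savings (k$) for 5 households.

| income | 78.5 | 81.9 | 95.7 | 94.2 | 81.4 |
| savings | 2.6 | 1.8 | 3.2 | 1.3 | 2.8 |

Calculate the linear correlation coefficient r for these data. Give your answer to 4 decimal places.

-0.0825

n = 5, Σx = 431.7, Σy = 11.7, Σx² = 37527.95, Σy² = 29.77, Σxy = 1008.14
nΣxy − ΣxΣy = 5040.7 − 5050.89 = -10.19
nΣx² − (Σx)² = 187639.75 − 186364.89 = 1274.86; nΣy² − (Σy)² = 148.85 − 136.89 = 11.96
r = -10.19 / √(1274.86 × 11.96) = -10.19 / 123.4801 ≈ -0.0825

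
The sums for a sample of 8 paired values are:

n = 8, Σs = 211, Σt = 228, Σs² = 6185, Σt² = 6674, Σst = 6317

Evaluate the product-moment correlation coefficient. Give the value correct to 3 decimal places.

r = (nΣst − ΣsΣt) / √[(nΣs² − (Σs)²)(nΣt² − (Σt)²)]
Numerator: 8×6317 − 211×228 = 2428
Denominator: √[(49480 − 44521)(53392 − 51984)] = √[4959 × 1408] = 2642.3989
r = 2428 / 2642.3989 ≈ 0.919

0.919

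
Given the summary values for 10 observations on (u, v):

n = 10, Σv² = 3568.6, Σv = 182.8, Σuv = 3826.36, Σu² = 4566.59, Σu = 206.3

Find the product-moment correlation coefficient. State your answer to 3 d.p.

0.208

r = (nΣuv − ΣuΣv) / √[(nΣu² − (Σu)²)(nΣv² − (Σv)²)]
Numerator: 10×3826.36 − 206.3×182.8 = 551.96
Denominator: √[(45665.9 − 42559.69)(35686 − 33415.84)] = √[3106.21 × 2270.16] = 2655.4837
r = 551.96 / 2655.4837 ≈ 0.208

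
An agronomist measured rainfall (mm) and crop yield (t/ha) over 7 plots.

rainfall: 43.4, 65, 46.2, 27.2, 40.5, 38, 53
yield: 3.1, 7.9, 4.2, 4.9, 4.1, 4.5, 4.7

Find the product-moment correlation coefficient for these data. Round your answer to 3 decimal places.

0.622

n = 7, Σx = 313.3, Σy = 33.4, Σx² = 14876.09, Σy² = 172.82, Σxy = 1561.51
nΣxy − ΣxΣy = 10930.57 − 10464.22 = 466.35
nΣx² − (Σx)² = 104132.63 − 98156.89 = 5975.74; nΣy² − (Σy)² = 1209.74 − 1115.56 = 94.18
r = 466.35 / √(5975.74 × 94.18) = 466.35 / 750.1968 ≈ 0.622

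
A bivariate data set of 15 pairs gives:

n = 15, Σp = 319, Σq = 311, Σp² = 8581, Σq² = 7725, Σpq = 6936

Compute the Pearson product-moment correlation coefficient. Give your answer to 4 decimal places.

0.2126

r = (nΣpq − ΣpΣq) / √[(nΣp² − (Σp)²)(nΣq² − (Σq)²)]
Numerator: 15×6936 − 319×311 = 4831
Denominator: √[(128715 − 101761)(115875 − 96721)] = √[26954 × 19154] = 22721.7278
r = 4831 / 22721.7278 ≈ 0.2126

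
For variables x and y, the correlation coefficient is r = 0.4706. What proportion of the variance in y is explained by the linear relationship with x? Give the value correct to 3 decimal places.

r² = (0.4706)² = 0.221

0.221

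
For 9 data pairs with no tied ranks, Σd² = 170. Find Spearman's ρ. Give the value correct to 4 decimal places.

ρ = 1 − 6Σd² / [n(n²−1)] = 1 − 6×170 / (9×80)
  = 1 − 1020/720 = 1 − 1.41667 ≈ -0.4167

-0.4167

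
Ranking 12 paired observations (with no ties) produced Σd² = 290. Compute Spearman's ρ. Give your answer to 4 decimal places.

ρ = 1 − 6Σd² / [n(n²−1)] = 1 − 6×290 / (12×143)
  = 1 − 1740/1716 = 1 − 1.01399 ≈ -0.0140

-0.0140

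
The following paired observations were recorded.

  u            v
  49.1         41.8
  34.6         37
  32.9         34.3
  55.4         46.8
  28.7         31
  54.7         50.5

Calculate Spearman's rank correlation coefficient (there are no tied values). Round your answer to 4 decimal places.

Rank u: 4, 3, 2, 6, 1, 5
Rank v: 4, 3, 2, 5, 1, 6
d = rank(u) − rank(v): 0, 0, 0, 1, 0, -1; Σd² = 2
ρ = 1 − 6Σd² / [n(n²−1)] = 1 − 6×2 / (6×35) = 1 − 12/210 ≈ 0.9429

0.9429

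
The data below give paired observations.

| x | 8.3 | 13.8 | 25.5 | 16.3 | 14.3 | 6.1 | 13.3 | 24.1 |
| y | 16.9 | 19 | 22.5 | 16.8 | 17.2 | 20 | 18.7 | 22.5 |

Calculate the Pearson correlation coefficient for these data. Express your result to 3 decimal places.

n = 8, Σx = 121.7, Σy = 153.6, Σx² = 2174.67, Σy² = 2986.88, Σxy = 2408.98
nΣxy − ΣxΣy = 19271.84 − 18693.12 = 578.72
nΣx² − (Σx)² = 17397.36 − 14810.89 = 2586.47; nΣy² − (Σy)² = 23895.04 − 23592.96 = 302.08
r = 578.72 / √(2586.47 × 302.08) = 578.72 / 883.9236 ≈ 0.655

0.655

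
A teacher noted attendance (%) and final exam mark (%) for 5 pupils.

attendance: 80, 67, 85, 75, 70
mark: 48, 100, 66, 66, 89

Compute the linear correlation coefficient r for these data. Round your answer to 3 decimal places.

-0.817

n = 5, Σx = 377, Σy = 369, Σx² = 28639, Σy² = 28937, Σxy = 27330
nΣxy − ΣxΣy = 136650 − 139113 = -2463
nΣx² − (Σx)² = 143195 − 142129 = 1066; nΣy² − (Σy)² = 144685 − 136161 = 8524
r = -2463 / √(1066 × 8524) = -2463 / 3014.3961 ≈ -0.817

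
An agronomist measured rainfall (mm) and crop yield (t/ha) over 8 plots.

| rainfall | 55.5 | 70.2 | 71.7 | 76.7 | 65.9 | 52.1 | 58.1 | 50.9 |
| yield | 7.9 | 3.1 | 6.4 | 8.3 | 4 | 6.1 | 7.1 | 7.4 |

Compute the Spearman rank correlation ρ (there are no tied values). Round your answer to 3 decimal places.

Rank rainfall: 3, 6, 7, 8, 5, 2, 4, 1
Rank yield: 7, 1, 4, 8, 2, 3, 5, 6
d = rank(rainfall) − rank(yield): -4, 5, 3, 0, 3, -1, -1, -5; Σd² = 86
ρ = 1 − 6Σd² / [n(n²−1)] = 1 − 6×86 / (8×63) = 1 − 516/504 ≈ -0.024

-0.024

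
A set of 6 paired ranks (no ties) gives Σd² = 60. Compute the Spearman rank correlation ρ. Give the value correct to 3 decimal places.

-0.714

ρ = 1 − 6Σd² / [n(n²−1)] = 1 − 6×60 / (6×35)
  = 1 − 360/210 = 1 − 1.7143 ≈ -0.714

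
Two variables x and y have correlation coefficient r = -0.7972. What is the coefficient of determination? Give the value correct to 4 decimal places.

r² = (-0.7972)² = 0.6355

0.6355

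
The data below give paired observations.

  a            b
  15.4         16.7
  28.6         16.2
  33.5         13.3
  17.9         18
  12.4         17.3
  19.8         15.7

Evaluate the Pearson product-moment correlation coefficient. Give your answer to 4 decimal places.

n = 6, Σa = 127.6, Σb = 97.2, Σa² = 3043.58, Σb² = 1588, Σab = 2013.63
nΣab − ΣaΣb = 12081.78 − 12402.72 = -320.94
nΣa² − (Σa)² = 18261.48 − 16281.76 = 1979.72; nΣb² − (Σb)² = 9528 − 9447.84 = 80.16
r = -320.94 / √(1979.72 × 80.16) = -320.94 / 398.3646 ≈ -0.8056

-0.8056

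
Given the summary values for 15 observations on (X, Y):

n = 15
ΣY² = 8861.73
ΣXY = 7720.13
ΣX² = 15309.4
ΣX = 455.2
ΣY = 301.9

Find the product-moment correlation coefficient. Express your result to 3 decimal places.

r = (nΣXY − ΣXΣY) / √[(nΣX² − (ΣX)²)(nΣY² − (ΣY)²)]
Numerator: 15×7720.13 − 455.2×301.9 = -21622.93
Denominator: √[(229641 − 207207.04)(132925.95 − 91143.61)] = √[22433.96 × 41782.34] = 30616.0635
r = -21622.93 / 30616.0635 ≈ -0.706

-0.706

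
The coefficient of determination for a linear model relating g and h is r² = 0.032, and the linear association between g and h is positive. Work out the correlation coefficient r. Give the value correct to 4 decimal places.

|r| = √0.032 = 0.1789
The association is positive, so r = 0.1789.

0.1789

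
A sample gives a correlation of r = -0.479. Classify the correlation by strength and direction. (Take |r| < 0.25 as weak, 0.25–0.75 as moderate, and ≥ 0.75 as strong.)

moderate negative

r = -0.479 < 0 so the relationship is negative.
|r| = 0.479, which falls in the moderate range.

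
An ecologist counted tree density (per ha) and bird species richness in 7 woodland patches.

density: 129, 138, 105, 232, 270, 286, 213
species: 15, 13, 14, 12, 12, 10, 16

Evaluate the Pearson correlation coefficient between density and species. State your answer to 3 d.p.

n = 7, Σx = 1373, Σy = 92, Σx² = 300599, Σy² = 1234, Σxy = 17491
nΣxy − ΣxΣy = 122437 − 126316 = -3879
nΣx² − (Σx)² = 2104193 − 1885129 = 219064; nΣy² − (Σy)² = 8638 − 8464 = 174
r = -3879 / √(219064 × 174) = -3879 / 6173.9077 ≈ -0.628

-0.628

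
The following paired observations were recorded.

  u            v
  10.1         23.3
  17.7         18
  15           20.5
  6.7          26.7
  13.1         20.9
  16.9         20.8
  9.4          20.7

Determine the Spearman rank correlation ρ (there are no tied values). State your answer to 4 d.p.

-0.7143

Rank u: 3, 7, 5, 1, 4, 6, 2
Rank v: 6, 1, 2, 7, 5, 4, 3
d = rank(u) − rank(v): -3, 6, 3, -6, -1, 2, -1; Σd² = 96
ρ = 1 − 6Σd² / [n(n²−1)] = 1 − 6×96 / (7×48) = 1 − 576/336 ≈ -0.7143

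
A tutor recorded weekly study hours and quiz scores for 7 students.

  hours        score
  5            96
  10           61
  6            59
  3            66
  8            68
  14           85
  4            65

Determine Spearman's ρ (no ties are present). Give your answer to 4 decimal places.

0.0714

Rank hours: 3, 6, 4, 1, 5, 7, 2
Rank score: 7, 2, 1, 4, 5, 6, 3
d = rank(hours) − rank(score): -4, 4, 3, -3, 0, 1, -1; Σd² = 52
ρ = 1 − 6Σd² / [n(n²−1)] = 1 − 6×52 / (7×48) = 1 − 312/336 ≈ 0.0714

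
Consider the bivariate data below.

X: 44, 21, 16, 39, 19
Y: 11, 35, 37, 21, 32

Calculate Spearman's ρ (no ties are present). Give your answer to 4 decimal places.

Rank X: 5, 3, 1, 4, 2
Rank Y: 1, 4, 5, 2, 3
d = rank(X) − rank(Y): 4, -1, -4, 2, -1; Σd² = 38
ρ = 1 − 6Σd² / [n(n²−1)] = 1 − 6×38 / (5×24) = 1 − 228/120 ≈ -0.9000

-0.9000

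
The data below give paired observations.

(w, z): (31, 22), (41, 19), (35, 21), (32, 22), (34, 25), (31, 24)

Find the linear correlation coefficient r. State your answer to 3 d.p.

n = 6, Σw = 204, Σz = 133, Σw² = 7008, Σz² = 2971, Σwz = 4494
nΣwz − ΣwΣz = 26964 − 27132 = -168
nΣw² − (Σw)² = 42048 − 41616 = 432; nΣz² − (Σz)² = 17826 − 17689 = 137
r = -168 / √(432 × 137) = -168 / 243.2776 ≈ -0.691

-0.691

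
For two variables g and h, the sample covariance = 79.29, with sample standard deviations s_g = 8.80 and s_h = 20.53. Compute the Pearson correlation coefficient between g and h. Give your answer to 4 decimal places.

r = Cov(g,h) / (s_g · s_h) = 79.29 / (8.80 × 20.53)
  = 79.29 / 180.6640 ≈ 0.4389

0.4389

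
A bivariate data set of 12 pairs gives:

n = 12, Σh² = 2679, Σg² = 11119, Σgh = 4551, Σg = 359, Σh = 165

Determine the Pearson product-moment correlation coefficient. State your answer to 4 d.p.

r = (nΣgh − ΣgΣh) / √[(nΣg² − (Σg)²)(nΣh² − (Σh)²)]
Numerator: 12×4551 − 359×165 = -4623
Denominator: √[(133428 − 128881)(32148 − 27225)] = √[4547 × 4923] = 4731.2663
r = -4623 / 4731.2663 ≈ -0.9771

-0.9771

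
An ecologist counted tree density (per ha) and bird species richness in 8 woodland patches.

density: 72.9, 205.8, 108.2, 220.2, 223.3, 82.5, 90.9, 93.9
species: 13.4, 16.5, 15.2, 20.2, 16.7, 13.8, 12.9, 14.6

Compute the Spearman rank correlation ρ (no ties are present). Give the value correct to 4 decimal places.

Rank density: 1, 6, 5, 7, 8, 2, 3, 4
Rank species: 2, 6, 5, 8, 7, 3, 1, 4
d = rank(density) − rank(species): -1, 0, 0, -1, 1, -1, 2, 0; Σd² = 8
ρ = 1 − 6Σd² / [n(n²−1)] = 1 − 6×8 / (8×63) = 1 − 48/504 ≈ 0.9048

0.9048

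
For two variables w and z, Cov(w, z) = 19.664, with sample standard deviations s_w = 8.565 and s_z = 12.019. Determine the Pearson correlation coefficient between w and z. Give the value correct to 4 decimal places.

r = Cov(w,z) / (s_w · s_z) = 19.664 / (8.565 × 12.019)
  = 19.664 / 102.9427 ≈ 0.1910

0.1910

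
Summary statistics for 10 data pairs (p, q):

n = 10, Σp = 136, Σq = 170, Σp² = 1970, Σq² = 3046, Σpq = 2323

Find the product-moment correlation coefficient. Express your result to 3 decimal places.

r = (nΣpq − ΣpΣq) / √[(nΣp² − (Σp)²)(nΣq² − (Σq)²)]
Numerator: 10×2323 − 136×170 = 110
Denominator: √[(19700 − 18496)(30460 − 28900)] = √[1204 × 1560] = 1370.4890
r = 110 / 1370.4890 ≈ 0.080

0.080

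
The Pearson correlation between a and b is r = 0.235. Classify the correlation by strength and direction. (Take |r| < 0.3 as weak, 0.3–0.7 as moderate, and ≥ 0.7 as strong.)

weak positive

r = 0.235 > 0 so the relationship is positive.
|r| = 0.235, which falls in the weak range.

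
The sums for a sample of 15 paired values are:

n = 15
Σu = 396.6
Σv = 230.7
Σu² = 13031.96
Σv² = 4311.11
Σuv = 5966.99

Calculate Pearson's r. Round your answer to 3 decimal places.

-0.095

r = (nΣuv − ΣuΣv) / √[(nΣu² − (Σu)²)(nΣv² − (Σv)²)]
Numerator: 15×5966.99 − 396.6×230.7 = -1990.77
Denominator: √[(195479.4 − 157291.56)(64666.65 − 53222.49)] = √[38187.84 × 11444.16] = 20905.2087
r = -1990.77 / 20905.2087 ≈ -0.095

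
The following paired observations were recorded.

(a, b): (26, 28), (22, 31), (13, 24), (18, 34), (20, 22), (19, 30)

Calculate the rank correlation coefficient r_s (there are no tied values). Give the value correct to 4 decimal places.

-0.0286

Rank a: 6, 5, 1, 2, 4, 3
Rank b: 3, 5, 2, 6, 1, 4
d = rank(a) − rank(b): 3, 0, -1, -4, 3, -1; Σd² = 36
ρ = 1 − 6Σd² / [n(n²−1)] = 1 − 6×36 / (6×35) = 1 − 216/210 ≈ -0.0286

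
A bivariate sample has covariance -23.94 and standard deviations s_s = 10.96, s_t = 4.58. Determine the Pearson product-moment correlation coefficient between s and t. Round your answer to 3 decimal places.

r = Cov(s,t) / (s_s · s_t) = -23.94 / (10.96 × 4.58)
  = -23.94 / 50.1968 ≈ -0.477

-0.477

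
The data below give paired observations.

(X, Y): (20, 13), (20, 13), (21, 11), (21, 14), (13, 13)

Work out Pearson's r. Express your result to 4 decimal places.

-0.1346

n = 5, ΣX = 95, ΣY = 64, ΣX² = 1851, ΣY² = 824, ΣXY = 1214
nΣXY − ΣXΣY = 6070 − 6080 = -10
nΣX² − (ΣX)² = 9255 − 9025 = 230; nΣY² − (ΣY)² = 4120 − 4096 = 24
r = -10 / √(230 × 24) = -10 / 74.2967 ≈ -0.1346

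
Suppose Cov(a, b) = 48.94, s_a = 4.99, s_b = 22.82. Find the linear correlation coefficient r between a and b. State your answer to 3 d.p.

r = Cov(a,b) / (s_a · s_b) = 48.94 / (4.99 × 22.82)
  = 48.94 / 113.8718 ≈ 0.430

0.430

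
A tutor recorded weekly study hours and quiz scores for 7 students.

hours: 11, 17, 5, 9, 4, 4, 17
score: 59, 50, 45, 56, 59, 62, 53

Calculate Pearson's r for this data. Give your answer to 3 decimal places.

-0.307

n = 7, Σx = 67, Σy = 384, Σx² = 837, Σy² = 21276, Σxy = 3613
nΣxy − ΣxΣy = 25291 − 25728 = -437
nΣx² − (Σx)² = 5859 − 4489 = 1370; nΣy² − (Σy)² = 148932 − 147456 = 1476
r = -437 / √(1370 × 1476) = -437 / 1422.0127 ≈ -0.307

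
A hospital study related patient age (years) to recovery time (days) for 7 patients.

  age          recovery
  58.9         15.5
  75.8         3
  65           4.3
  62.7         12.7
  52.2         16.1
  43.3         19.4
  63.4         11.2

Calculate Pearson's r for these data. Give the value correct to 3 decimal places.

-0.902

n = 7, Σx = 421.3, Σy = 82.2, Σx² = 25990.43, Σy² = 1190.04, Σxy = 4606.66
nΣxy − ΣxΣy = 32246.62 − 34630.86 = -2384.24
nΣx² − (Σx)² = 181933.01 − 177493.69 = 4439.32; nΣy² − (Σy)² = 8330.28 − 6756.84 = 1573.44
r = -2384.24 / √(4439.32 × 1573.44) = -2384.24 / 2642.9157 ≈ -0.902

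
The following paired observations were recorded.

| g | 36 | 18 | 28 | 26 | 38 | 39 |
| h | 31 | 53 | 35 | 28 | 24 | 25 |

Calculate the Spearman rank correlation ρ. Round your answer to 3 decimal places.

Rank g: 4, 1, 3, 2, 5, 6
Rank h: 4, 6, 5, 3, 1, 2
d = rank(g) − rank(h): 0, -5, -2, -1, 4, 4; Σd² = 62
ρ = 1 − 6Σd² / [n(n²−1)] = 1 − 6×62 / (6×35) = 1 − 372/210 ≈ -0.771

-0.771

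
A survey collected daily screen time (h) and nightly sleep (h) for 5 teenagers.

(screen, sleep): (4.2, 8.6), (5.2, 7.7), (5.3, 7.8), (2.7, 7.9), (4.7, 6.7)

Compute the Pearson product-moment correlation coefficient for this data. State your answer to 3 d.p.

n = 5, Σx = 22.1, Σy = 38.7, Σx² = 102.15, Σy² = 301.39, Σxy = 170.32
nΣxy − ΣxΣy = 851.6 − 855.27 = -3.67
nΣx² − (Σx)² = 510.75 − 488.41 = 22.34; nΣy² − (Σy)² = 1506.95 − 1497.69 = 9.26
r = -3.67 / √(22.34 × 9.26) = -3.67 / 14.3829 ≈ -0.255

-0.255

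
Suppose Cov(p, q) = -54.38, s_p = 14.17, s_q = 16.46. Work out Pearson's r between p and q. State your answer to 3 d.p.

r = Cov(p,q) / (s_p · s_q) = -54.38 / (14.17 × 16.46)
  = -54.38 / 233.2382 ≈ -0.233

-0.233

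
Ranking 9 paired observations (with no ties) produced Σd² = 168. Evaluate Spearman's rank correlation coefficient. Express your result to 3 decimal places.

-0.400

ρ = 1 − 6Σd² / [n(n²−1)] = 1 − 6×168 / (9×80)
  = 1 − 1008/720 = 1 − 1.4000 ≈ -0.400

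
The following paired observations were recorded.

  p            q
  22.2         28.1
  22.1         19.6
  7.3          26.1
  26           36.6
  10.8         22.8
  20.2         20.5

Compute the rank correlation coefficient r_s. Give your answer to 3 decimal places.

Rank p: 5, 4, 1, 6, 2, 3
Rank q: 5, 1, 4, 6, 3, 2
d = rank(p) − rank(q): 0, 3, -3, 0, -1, 1; Σd² = 20
ρ = 1 − 6Σd² / [n(n²−1)] = 1 − 6×20 / (6×35) = 1 − 120/210 ≈ 0.429

0.429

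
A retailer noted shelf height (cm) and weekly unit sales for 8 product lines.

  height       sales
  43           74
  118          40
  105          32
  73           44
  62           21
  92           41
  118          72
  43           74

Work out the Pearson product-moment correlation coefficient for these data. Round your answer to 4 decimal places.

-0.2905

n = 8, Σx = 654, Σy = 398, Σx² = 60208, Σy² = 22818, Σxy = 31226
nΣxy − ΣxΣy = 249808 − 260292 = -10484
nΣx² − (Σx)² = 481664 − 427716 = 53948; nΣy² − (Σy)² = 182544 − 158404 = 24140
r = -10484 / √(53948 × 24140) = -10484 / 36087.4593 ≈ -0.2905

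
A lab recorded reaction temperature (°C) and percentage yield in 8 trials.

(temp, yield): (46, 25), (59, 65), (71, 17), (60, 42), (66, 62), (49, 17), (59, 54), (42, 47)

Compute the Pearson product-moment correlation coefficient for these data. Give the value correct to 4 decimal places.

0.1534

n = 8, Σx = 452, Σy = 329, Σx² = 26240, Σy² = 16161, Σxy = 18797
nΣxy − ΣxΣy = 150376 − 148708 = 1668
nΣx² − (Σx)² = 209920 − 204304 = 5616; nΣy² − (Σy)² = 129288 − 108241 = 21047
r = 1668 / √(5616 × 21047) = 1668 / 10871.9801 ≈ 0.1534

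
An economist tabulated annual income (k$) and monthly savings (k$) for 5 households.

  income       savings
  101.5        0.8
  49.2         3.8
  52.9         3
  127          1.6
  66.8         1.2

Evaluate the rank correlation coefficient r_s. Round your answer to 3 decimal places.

Rank income: 4, 1, 2, 5, 3
Rank savings: 1, 5, 4, 3, 2
d = rank(income) − rank(savings): 3, -4, -2, 2, 1; Σd² = 34
ρ = 1 − 6Σd² / [n(n²−1)] = 1 − 6×34 / (5×24) = 1 − 204/120 ≈ -0.700

-0.700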